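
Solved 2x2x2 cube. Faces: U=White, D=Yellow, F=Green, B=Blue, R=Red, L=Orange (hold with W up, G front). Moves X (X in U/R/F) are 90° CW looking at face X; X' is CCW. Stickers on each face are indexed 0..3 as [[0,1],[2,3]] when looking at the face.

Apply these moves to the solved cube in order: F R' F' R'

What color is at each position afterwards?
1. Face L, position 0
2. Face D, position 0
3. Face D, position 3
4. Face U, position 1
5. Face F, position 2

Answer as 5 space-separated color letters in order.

After move 1 (F): F=GGGG U=WWOO R=WRWR D=RRYY L=OYOY
After move 2 (R'): R=RRWW U=WBOB F=GWGO D=RGYG B=YBRB
After move 3 (F'): F=WOGG U=WBRW R=GRRW D=YYYG L=OBOO
After move 4 (R'): R=RWGR U=WRRY F=WBGW D=YOYG B=GBYB
Query 1: L[0] = O
Query 2: D[0] = Y
Query 3: D[3] = G
Query 4: U[1] = R
Query 5: F[2] = G

Answer: O Y G R G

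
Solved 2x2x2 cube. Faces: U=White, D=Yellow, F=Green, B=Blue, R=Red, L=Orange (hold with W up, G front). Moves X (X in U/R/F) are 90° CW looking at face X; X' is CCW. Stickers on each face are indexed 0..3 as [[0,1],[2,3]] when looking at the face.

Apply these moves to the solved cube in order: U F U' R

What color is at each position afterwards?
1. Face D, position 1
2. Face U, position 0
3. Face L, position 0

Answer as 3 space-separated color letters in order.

After move 1 (U): U=WWWW F=RRGG R=BBRR B=OOBB L=GGOO
After move 2 (F): F=GRGR U=WWOG R=WBWR D=RBYY L=GYOY
After move 3 (U'): U=WGWO F=GYGR R=GRWR B=WBBB L=OOOY
After move 4 (R): R=WGRR U=WYWR F=GBGY D=RBYW B=OBGB
Query 1: D[1] = B
Query 2: U[0] = W
Query 3: L[0] = O

Answer: B W O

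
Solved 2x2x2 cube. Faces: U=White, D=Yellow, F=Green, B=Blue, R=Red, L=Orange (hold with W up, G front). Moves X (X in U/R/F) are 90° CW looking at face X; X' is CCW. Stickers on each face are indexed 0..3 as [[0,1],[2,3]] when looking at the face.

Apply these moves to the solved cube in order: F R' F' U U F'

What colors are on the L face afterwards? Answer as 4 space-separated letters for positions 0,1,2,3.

Answer: G W O B

Derivation:
After move 1 (F): F=GGGG U=WWOO R=WRWR D=RRYY L=OYOY
After move 2 (R'): R=RRWW U=WBOB F=GWGO D=RGYG B=YBRB
After move 3 (F'): F=WOGG U=WBRW R=GRRW D=YYYG L=OBOO
After move 4 (U): U=RWWB F=GRGG R=YBRW B=OBRB L=WOOO
After move 5 (U): U=WRBW F=YBGG R=OBRW B=WORB L=GROO
After move 6 (F'): F=BGYG U=WROR R=YBYW D=ROYG L=GWOB
Query: L face = GWOB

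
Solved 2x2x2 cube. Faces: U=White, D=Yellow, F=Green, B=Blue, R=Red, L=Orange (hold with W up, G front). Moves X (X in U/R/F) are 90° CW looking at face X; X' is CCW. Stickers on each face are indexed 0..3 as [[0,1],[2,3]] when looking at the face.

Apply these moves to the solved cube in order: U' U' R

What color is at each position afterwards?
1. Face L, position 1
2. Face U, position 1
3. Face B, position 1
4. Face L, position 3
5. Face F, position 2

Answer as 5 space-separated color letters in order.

Answer: R B G O G

Derivation:
After move 1 (U'): U=WWWW F=OOGG R=GGRR B=RRBB L=BBOO
After move 2 (U'): U=WWWW F=BBGG R=OORR B=GGBB L=RROO
After move 3 (R): R=RORO U=WBWG F=BYGY D=YBYG B=WGWB
Query 1: L[1] = R
Query 2: U[1] = B
Query 3: B[1] = G
Query 4: L[3] = O
Query 5: F[2] = G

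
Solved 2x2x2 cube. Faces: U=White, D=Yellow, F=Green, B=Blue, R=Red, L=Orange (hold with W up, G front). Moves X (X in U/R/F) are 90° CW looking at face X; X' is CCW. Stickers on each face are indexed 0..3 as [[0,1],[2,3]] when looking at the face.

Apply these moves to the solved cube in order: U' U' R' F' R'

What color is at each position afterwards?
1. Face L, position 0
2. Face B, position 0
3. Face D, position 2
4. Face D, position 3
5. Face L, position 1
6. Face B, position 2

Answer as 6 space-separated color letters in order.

Answer: R G Y G G O

Derivation:
After move 1 (U'): U=WWWW F=OOGG R=GGRR B=RRBB L=BBOO
After move 2 (U'): U=WWWW F=BBGG R=OORR B=GGBB L=RROO
After move 3 (R'): R=OROR U=WBWG F=BWGW D=YBYG B=YGYB
After move 4 (F'): F=WWBG U=WBOO R=BRYR D=ROYG L=RGOW
After move 5 (R'): R=RRBY U=WYOY F=WBBO D=RWYG B=GGOB
Query 1: L[0] = R
Query 2: B[0] = G
Query 3: D[2] = Y
Query 4: D[3] = G
Query 5: L[1] = G
Query 6: B[2] = O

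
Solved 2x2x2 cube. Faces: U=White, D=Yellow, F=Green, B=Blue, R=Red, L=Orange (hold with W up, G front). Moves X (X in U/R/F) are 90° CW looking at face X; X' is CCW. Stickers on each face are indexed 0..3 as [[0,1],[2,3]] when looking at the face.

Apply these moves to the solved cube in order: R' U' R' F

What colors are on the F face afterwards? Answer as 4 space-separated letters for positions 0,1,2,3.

After move 1 (R'): R=RRRR U=WBWB F=GWGW D=YGYG B=YBYB
After move 2 (U'): U=BBWW F=OOGW R=GWRR B=RRYB L=YBOO
After move 3 (R'): R=WRGR U=BYWR F=OBGW D=YOYW B=GRGB
After move 4 (F): F=GOWB U=BYOB R=WRRR D=GWYW L=YYOO
Query: F face = GOWB

Answer: G O W B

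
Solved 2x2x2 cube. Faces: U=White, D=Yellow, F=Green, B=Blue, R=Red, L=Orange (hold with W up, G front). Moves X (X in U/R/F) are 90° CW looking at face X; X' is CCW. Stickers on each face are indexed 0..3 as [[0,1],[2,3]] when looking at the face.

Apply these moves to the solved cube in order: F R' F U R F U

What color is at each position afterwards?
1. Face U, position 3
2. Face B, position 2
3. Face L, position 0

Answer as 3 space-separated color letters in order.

Answer: R W O

Derivation:
After move 1 (F): F=GGGG U=WWOO R=WRWR D=RRYY L=OYOY
After move 2 (R'): R=RRWW U=WBOB F=GWGO D=RGYG B=YBRB
After move 3 (F): F=GGOW U=WBYY R=ORBW D=WRYG L=OROG
After move 4 (U): U=YWYB F=OROW R=YBBW B=ORRB L=GGOG
After move 5 (R): R=BYWB U=YRYW F=OROG D=WRYO B=BRWB
After move 6 (F): F=OOGR U=YRGG R=YYWB D=WBYO L=GWOR
After move 7 (U): U=GYGR F=YYGR R=BRWB B=GWWB L=OOOR
Query 1: U[3] = R
Query 2: B[2] = W
Query 3: L[0] = O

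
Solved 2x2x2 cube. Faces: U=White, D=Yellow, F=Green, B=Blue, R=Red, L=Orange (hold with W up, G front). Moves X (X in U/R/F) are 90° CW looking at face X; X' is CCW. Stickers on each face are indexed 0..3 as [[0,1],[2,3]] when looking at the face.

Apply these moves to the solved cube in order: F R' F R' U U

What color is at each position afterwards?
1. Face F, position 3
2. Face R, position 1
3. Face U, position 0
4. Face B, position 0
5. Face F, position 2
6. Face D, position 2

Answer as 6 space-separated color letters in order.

Answer: Y R Y G O Y

Derivation:
After move 1 (F): F=GGGG U=WWOO R=WRWR D=RRYY L=OYOY
After move 2 (R'): R=RRWW U=WBOB F=GWGO D=RGYG B=YBRB
After move 3 (F): F=GGOW U=WBYY R=ORBW D=WRYG L=OROG
After move 4 (R'): R=RWOB U=WRYY F=GBOY D=WGYW B=GBRB
After move 5 (U): U=YWYR F=RWOY R=GBOB B=ORRB L=GBOG
After move 6 (U): U=YYRW F=GBOY R=OROB B=GBRB L=RWOG
Query 1: F[3] = Y
Query 2: R[1] = R
Query 3: U[0] = Y
Query 4: B[0] = G
Query 5: F[2] = O
Query 6: D[2] = Y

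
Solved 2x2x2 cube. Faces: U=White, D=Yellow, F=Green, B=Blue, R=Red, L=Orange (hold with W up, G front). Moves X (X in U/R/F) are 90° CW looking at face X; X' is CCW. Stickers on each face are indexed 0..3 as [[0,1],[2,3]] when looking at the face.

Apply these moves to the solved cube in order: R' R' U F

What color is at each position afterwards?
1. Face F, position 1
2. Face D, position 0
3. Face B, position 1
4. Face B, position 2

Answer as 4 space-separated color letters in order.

Answer: R R O G

Derivation:
After move 1 (R'): R=RRRR U=WBWB F=GWGW D=YGYG B=YBYB
After move 2 (R'): R=RRRR U=WYWY F=GBGB D=YWYW B=GBGB
After move 3 (U): U=WWYY F=RRGB R=GBRR B=OOGB L=GBOO
After move 4 (F): F=GRBR U=WWOB R=YBYR D=RGYW L=GYOW
Query 1: F[1] = R
Query 2: D[0] = R
Query 3: B[1] = O
Query 4: B[2] = G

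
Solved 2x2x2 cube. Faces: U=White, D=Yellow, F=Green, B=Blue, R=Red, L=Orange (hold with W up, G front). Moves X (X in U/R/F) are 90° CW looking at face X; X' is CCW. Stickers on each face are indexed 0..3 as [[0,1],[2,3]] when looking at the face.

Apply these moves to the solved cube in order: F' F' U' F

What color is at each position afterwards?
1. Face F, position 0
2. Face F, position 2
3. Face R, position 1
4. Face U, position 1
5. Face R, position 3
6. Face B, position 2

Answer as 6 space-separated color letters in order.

Answer: G G G Y R B

Derivation:
After move 1 (F'): F=GGGG U=WWRR R=YRYR D=OOYY L=OWOW
After move 2 (F'): F=GGGG U=WWYY R=OROR D=WWYY L=OROR
After move 3 (U'): U=WYWY F=ORGG R=GGOR B=ORBB L=BBOR
After move 4 (F): F=GOGR U=WYRB R=WGYR D=OGYY L=BWOW
Query 1: F[0] = G
Query 2: F[2] = G
Query 3: R[1] = G
Query 4: U[1] = Y
Query 5: R[3] = R
Query 6: B[2] = B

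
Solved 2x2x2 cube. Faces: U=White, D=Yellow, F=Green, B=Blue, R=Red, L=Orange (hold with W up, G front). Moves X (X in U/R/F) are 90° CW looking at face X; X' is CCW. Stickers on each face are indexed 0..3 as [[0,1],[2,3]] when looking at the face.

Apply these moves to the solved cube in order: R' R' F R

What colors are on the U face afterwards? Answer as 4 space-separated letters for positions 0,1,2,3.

After move 1 (R'): R=RRRR U=WBWB F=GWGW D=YGYG B=YBYB
After move 2 (R'): R=RRRR U=WYWY F=GBGB D=YWYW B=GBGB
After move 3 (F): F=GGBB U=WYOO R=WRYR D=RRYW L=OYOW
After move 4 (R): R=YWRR U=WGOB F=GRBW D=RGYG B=OBYB
Query: U face = WGOB

Answer: W G O B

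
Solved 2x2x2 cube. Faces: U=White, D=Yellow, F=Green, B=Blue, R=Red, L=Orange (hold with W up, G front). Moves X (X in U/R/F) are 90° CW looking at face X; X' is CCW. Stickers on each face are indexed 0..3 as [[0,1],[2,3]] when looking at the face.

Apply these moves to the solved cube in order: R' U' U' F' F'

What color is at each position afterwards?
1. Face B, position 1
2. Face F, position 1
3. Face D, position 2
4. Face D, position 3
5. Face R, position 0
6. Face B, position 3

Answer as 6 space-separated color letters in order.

After move 1 (R'): R=RRRR U=WBWB F=GWGW D=YGYG B=YBYB
After move 2 (U'): U=BBWW F=OOGW R=GWRR B=RRYB L=YBOO
After move 3 (U'): U=BWBW F=YBGW R=OORR B=GWYB L=RROO
After move 4 (F'): F=BWYG U=BWOR R=GOYR D=ROYG L=RWOB
After move 5 (F'): F=WGBY U=BWGY R=OORR D=WBYG L=RROO
Query 1: B[1] = W
Query 2: F[1] = G
Query 3: D[2] = Y
Query 4: D[3] = G
Query 5: R[0] = O
Query 6: B[3] = B

Answer: W G Y G O B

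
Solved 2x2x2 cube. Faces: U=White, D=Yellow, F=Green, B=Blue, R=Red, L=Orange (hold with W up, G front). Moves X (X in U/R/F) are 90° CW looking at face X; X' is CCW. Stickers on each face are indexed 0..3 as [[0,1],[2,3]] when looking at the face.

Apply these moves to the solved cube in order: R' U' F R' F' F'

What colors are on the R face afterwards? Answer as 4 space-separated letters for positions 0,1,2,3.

After move 1 (R'): R=RRRR U=WBWB F=GWGW D=YGYG B=YBYB
After move 2 (U'): U=BBWW F=OOGW R=GWRR B=RRYB L=YBOO
After move 3 (F): F=GOWO U=BBOB R=WWWR D=RGYG L=YYOG
After move 4 (R'): R=WRWW U=BYOR F=GBWB D=ROYO B=GRGB
After move 5 (F'): F=BBGW U=BYWW R=ORRW D=YGYO L=YROO
After move 6 (F'): F=BWBG U=BYOR R=GRYW D=ROYO L=YWOW
Query: R face = GRYW

Answer: G R Y W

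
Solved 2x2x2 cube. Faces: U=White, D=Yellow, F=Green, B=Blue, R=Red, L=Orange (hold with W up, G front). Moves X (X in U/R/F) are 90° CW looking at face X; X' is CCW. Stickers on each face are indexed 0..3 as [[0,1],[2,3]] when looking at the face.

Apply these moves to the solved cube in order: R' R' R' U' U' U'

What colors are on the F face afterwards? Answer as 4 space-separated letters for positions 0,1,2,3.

Answer: R R G Y

Derivation:
After move 1 (R'): R=RRRR U=WBWB F=GWGW D=YGYG B=YBYB
After move 2 (R'): R=RRRR U=WYWY F=GBGB D=YWYW B=GBGB
After move 3 (R'): R=RRRR U=WGWG F=GYGY D=YBYB B=WBWB
After move 4 (U'): U=GGWW F=OOGY R=GYRR B=RRWB L=WBOO
After move 5 (U'): U=GWGW F=WBGY R=OORR B=GYWB L=RROO
After move 6 (U'): U=WWGG F=RRGY R=WBRR B=OOWB L=GYOO
Query: F face = RRGY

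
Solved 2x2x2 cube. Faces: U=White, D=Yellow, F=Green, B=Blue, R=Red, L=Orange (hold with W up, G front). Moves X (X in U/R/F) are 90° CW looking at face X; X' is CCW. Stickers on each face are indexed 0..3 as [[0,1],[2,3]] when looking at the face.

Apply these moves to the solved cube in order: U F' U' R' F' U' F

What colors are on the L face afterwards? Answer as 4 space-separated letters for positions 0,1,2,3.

After move 1 (U): U=WWWW F=RRGG R=BBRR B=OOBB L=GGOO
After move 2 (F'): F=RGRG U=WWBR R=YBYR D=GOYY L=GWOW
After move 3 (U'): U=WRWB F=GWRG R=RGYR B=YBBB L=OOOW
After move 4 (R'): R=GRRY U=WBWY F=GRRB D=GWYG B=YBOB
After move 5 (F'): F=RBGR U=WBGR R=WRGY D=OWYG L=OYOW
After move 6 (U'): U=BRWG F=OYGR R=RBGY B=WROB L=YBOW
After move 7 (F): F=GORY U=BRWB R=WBGY D=GRYG L=YOOW
Query: L face = YOOW

Answer: Y O O W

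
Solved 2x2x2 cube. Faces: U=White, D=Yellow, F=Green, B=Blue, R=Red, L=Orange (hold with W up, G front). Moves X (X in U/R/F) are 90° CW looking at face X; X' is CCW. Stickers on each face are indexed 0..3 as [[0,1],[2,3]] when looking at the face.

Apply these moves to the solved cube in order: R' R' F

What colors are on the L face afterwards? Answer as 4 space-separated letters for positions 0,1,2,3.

Answer: O Y O W

Derivation:
After move 1 (R'): R=RRRR U=WBWB F=GWGW D=YGYG B=YBYB
After move 2 (R'): R=RRRR U=WYWY F=GBGB D=YWYW B=GBGB
After move 3 (F): F=GGBB U=WYOO R=WRYR D=RRYW L=OYOW
Query: L face = OYOW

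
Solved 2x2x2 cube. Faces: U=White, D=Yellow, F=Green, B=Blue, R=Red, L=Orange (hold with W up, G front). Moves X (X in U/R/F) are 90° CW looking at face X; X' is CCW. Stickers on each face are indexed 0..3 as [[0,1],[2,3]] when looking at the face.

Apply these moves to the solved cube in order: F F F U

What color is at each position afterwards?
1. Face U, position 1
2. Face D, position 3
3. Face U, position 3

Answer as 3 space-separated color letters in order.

After move 1 (F): F=GGGG U=WWOO R=WRWR D=RRYY L=OYOY
After move 2 (F): F=GGGG U=WWYY R=OROR D=WWYY L=OROR
After move 3 (F): F=GGGG U=WWRR R=YRYR D=OOYY L=OWOW
After move 4 (U): U=RWRW F=YRGG R=BBYR B=OWBB L=GGOW
Query 1: U[1] = W
Query 2: D[3] = Y
Query 3: U[3] = W

Answer: W Y W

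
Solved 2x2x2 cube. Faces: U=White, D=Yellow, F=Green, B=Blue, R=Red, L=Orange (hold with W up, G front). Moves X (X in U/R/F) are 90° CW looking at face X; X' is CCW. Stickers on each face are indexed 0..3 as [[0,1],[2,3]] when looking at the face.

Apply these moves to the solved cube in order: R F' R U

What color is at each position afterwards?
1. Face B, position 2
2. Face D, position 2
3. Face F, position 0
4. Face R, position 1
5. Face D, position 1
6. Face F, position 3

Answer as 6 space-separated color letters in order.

After move 1 (R): R=RRRR U=WGWG F=GYGY D=YBYB B=WBWB
After move 2 (F'): F=YYGG U=WGRR R=BRYR D=OOYB L=OGOW
After move 3 (R): R=YBRR U=WYRG F=YOGB D=OWYW B=RBGB
After move 4 (U): U=RWGY F=YBGB R=RBRR B=OGGB L=YOOW
Query 1: B[2] = G
Query 2: D[2] = Y
Query 3: F[0] = Y
Query 4: R[1] = B
Query 5: D[1] = W
Query 6: F[3] = B

Answer: G Y Y B W B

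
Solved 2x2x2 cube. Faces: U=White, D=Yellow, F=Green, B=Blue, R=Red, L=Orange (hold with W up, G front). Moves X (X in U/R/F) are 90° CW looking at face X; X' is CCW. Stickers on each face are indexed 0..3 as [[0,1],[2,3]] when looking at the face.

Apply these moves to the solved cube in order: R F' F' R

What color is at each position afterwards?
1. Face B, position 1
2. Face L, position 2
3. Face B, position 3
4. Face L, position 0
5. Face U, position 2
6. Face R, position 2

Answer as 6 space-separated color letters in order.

After move 1 (R): R=RRRR U=WGWG F=GYGY D=YBYB B=WBWB
After move 2 (F'): F=YYGG U=WGRR R=BRYR D=OOYB L=OGOW
After move 3 (F'): F=YGYG U=WGBY R=OROR D=GWYB L=OROR
After move 4 (R): R=OORR U=WGBG F=YWYB D=GWYW B=YBGB
Query 1: B[1] = B
Query 2: L[2] = O
Query 3: B[3] = B
Query 4: L[0] = O
Query 5: U[2] = B
Query 6: R[2] = R

Answer: B O B O B R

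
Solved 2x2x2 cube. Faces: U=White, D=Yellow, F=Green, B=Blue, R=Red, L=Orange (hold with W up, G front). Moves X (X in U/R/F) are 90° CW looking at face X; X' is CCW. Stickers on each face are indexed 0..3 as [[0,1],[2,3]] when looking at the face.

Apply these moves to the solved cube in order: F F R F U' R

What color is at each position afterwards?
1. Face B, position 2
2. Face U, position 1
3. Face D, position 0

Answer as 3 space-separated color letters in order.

After move 1 (F): F=GGGG U=WWOO R=WRWR D=RRYY L=OYOY
After move 2 (F): F=GGGG U=WWYY R=OROR D=WWYY L=OROR
After move 3 (R): R=OORR U=WGYG F=GWGY D=WBYB B=YBWB
After move 4 (F): F=GGYW U=WGRR R=YOGR D=ROYB L=OWOB
After move 5 (U'): U=GRWR F=OWYW R=GGGR B=YOWB L=YBOB
After move 6 (R): R=GGRG U=GWWW F=OOYB D=RWYY B=RORB
Query 1: B[2] = R
Query 2: U[1] = W
Query 3: D[0] = R

Answer: R W R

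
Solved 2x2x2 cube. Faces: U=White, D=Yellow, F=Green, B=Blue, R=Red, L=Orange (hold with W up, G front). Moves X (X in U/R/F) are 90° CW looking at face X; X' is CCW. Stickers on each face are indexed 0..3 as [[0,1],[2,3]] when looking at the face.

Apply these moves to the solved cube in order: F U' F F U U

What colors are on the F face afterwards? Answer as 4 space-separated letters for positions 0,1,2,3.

After move 1 (F): F=GGGG U=WWOO R=WRWR D=RRYY L=OYOY
After move 2 (U'): U=WOWO F=OYGG R=GGWR B=WRBB L=BBOY
After move 3 (F): F=GOGY U=WOYB R=WGOR D=WGYY L=BROR
After move 4 (F): F=GGYO U=WORR R=YGBR D=OWYY L=BWOG
After move 5 (U): U=RWRO F=YGYO R=WRBR B=BWBB L=GGOG
After move 6 (U): U=RROW F=WRYO R=BWBR B=GGBB L=YGOG
Query: F face = WRYO

Answer: W R Y O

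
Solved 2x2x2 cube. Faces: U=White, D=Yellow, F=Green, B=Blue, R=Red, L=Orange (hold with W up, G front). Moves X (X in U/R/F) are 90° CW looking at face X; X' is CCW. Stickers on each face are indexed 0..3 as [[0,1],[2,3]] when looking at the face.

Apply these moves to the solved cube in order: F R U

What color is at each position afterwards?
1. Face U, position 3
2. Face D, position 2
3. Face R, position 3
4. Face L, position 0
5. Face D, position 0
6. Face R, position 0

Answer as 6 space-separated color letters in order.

After move 1 (F): F=GGGG U=WWOO R=WRWR D=RRYY L=OYOY
After move 2 (R): R=WWRR U=WGOG F=GRGY D=RBYB B=OBWB
After move 3 (U): U=OWGG F=WWGY R=OBRR B=OYWB L=GROY
Query 1: U[3] = G
Query 2: D[2] = Y
Query 3: R[3] = R
Query 4: L[0] = G
Query 5: D[0] = R
Query 6: R[0] = O

Answer: G Y R G R O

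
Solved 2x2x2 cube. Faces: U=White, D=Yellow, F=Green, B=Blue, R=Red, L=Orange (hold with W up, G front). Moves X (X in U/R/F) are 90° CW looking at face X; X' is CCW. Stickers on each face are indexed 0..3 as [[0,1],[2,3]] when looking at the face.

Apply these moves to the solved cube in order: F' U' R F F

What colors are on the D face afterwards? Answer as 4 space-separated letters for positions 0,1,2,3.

Answer: G W Y Y

Derivation:
After move 1 (F'): F=GGGG U=WWRR R=YRYR D=OOYY L=OWOW
After move 2 (U'): U=WRWR F=OWGG R=GGYR B=YRBB L=BBOW
After move 3 (R): R=YGRG U=WWWG F=OOGY D=OBYY B=RRRB
After move 4 (F): F=GOYO U=WWWB R=WGGG D=RYYY L=BOOB
After move 5 (F): F=YGOO U=WWBO R=WGBG D=GWYY L=BROY
Query: D face = GWYY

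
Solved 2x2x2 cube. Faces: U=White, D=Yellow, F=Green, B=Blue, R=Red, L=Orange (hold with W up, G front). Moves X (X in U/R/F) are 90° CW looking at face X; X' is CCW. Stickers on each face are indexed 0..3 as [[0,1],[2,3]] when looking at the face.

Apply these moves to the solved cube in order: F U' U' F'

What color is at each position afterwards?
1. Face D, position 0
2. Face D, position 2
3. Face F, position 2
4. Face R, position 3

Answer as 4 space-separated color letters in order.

Answer: R Y B R

Derivation:
After move 1 (F): F=GGGG U=WWOO R=WRWR D=RRYY L=OYOY
After move 2 (U'): U=WOWO F=OYGG R=GGWR B=WRBB L=BBOY
After move 3 (U'): U=OOWW F=BBGG R=OYWR B=GGBB L=WROY
After move 4 (F'): F=BGBG U=OOOW R=RYRR D=RYYY L=WWOW
Query 1: D[0] = R
Query 2: D[2] = Y
Query 3: F[2] = B
Query 4: R[3] = R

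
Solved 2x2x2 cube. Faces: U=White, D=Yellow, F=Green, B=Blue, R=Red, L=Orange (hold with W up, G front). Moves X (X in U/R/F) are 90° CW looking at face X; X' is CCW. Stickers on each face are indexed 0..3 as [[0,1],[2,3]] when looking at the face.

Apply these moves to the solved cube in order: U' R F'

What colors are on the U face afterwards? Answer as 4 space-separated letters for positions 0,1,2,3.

Answer: W O R R

Derivation:
After move 1 (U'): U=WWWW F=OOGG R=GGRR B=RRBB L=BBOO
After move 2 (R): R=RGRG U=WOWG F=OYGY D=YBYR B=WRWB
After move 3 (F'): F=YYOG U=WORR R=BGYG D=BOYR L=BGOW
Query: U face = WORR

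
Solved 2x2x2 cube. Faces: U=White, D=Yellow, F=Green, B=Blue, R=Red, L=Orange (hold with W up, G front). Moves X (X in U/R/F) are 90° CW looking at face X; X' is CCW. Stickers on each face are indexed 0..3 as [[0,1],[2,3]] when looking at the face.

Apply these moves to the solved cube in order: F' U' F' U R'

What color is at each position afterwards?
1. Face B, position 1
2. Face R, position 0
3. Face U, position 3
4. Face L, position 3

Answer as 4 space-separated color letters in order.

Answer: R R B W

Derivation:
After move 1 (F'): F=GGGG U=WWRR R=YRYR D=OOYY L=OWOW
After move 2 (U'): U=WRWR F=OWGG R=GGYR B=YRBB L=BBOW
After move 3 (F'): F=WGOG U=WRGY R=OGOR D=BWYY L=BROW
After move 4 (U): U=GWYR F=OGOG R=YROR B=BRBB L=WGOW
After move 5 (R'): R=RRYO U=GBYB F=OWOR D=BGYG B=YRWB
Query 1: B[1] = R
Query 2: R[0] = R
Query 3: U[3] = B
Query 4: L[3] = W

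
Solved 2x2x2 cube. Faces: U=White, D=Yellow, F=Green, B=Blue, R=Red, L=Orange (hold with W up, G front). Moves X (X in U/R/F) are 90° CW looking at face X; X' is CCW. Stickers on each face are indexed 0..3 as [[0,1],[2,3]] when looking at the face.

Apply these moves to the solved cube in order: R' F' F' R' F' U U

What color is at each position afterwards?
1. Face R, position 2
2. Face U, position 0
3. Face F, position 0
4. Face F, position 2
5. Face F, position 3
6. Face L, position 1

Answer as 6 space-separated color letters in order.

Answer: B O G W W R

Derivation:
After move 1 (R'): R=RRRR U=WBWB F=GWGW D=YGYG B=YBYB
After move 2 (F'): F=WWGG U=WBRR R=GRYR D=OOYG L=OBOW
After move 3 (F'): F=WGWG U=WBGY R=OROR D=BWYG L=OROR
After move 4 (R'): R=RROO U=WYGY F=WBWY D=BGYG B=GBWB
After move 5 (F'): F=BYWW U=WYRO R=GRBO D=RRYG L=OYOG
After move 6 (U): U=RWOY F=GRWW R=GBBO B=OYWB L=BYOG
After move 7 (U): U=ORYW F=GBWW R=OYBO B=BYWB L=GROG
Query 1: R[2] = B
Query 2: U[0] = O
Query 3: F[0] = G
Query 4: F[2] = W
Query 5: F[3] = W
Query 6: L[1] = R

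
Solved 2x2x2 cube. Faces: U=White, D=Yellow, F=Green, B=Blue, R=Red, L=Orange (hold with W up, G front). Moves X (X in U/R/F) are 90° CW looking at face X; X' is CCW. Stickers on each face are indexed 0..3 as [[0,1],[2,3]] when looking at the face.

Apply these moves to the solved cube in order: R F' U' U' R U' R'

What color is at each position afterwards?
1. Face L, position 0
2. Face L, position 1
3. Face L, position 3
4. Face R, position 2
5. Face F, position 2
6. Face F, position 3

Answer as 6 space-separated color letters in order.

After move 1 (R): R=RRRR U=WGWG F=GYGY D=YBYB B=WBWB
After move 2 (F'): F=YYGG U=WGRR R=BRYR D=OOYB L=OGOW
After move 3 (U'): U=GRWR F=OGGG R=YYYR B=BRWB L=WBOW
After move 4 (U'): U=RRGW F=WBGG R=OGYR B=YYWB L=BROW
After move 5 (R): R=YORG U=RBGG F=WOGB D=OWYY B=WYRB
After move 6 (U'): U=BGRG F=BRGB R=WORG B=YORB L=WYOW
After move 7 (R'): R=OGWR U=BRRY F=BGGG D=ORYB B=YOWB
Query 1: L[0] = W
Query 2: L[1] = Y
Query 3: L[3] = W
Query 4: R[2] = W
Query 5: F[2] = G
Query 6: F[3] = G

Answer: W Y W W G G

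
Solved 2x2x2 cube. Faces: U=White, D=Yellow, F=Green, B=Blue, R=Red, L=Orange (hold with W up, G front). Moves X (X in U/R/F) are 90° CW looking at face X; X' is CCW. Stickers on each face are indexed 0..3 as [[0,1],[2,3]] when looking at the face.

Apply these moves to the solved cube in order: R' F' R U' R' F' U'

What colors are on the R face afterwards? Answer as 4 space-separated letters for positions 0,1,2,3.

After move 1 (R'): R=RRRR U=WBWB F=GWGW D=YGYG B=YBYB
After move 2 (F'): F=WWGG U=WBRR R=GRYR D=OOYG L=OBOW
After move 3 (R): R=YGRR U=WWRG F=WOGG D=OYYY B=RBBB
After move 4 (U'): U=WGWR F=OBGG R=WORR B=YGBB L=RBOW
After move 5 (R'): R=ORWR U=WBWY F=OGGR D=OBYG B=YGYB
After move 6 (F'): F=GROG U=WBOW R=BROR D=BWYG L=RYOW
After move 7 (U'): U=BWWO F=RYOG R=GROR B=BRYB L=YGOW
Query: R face = GROR

Answer: G R O R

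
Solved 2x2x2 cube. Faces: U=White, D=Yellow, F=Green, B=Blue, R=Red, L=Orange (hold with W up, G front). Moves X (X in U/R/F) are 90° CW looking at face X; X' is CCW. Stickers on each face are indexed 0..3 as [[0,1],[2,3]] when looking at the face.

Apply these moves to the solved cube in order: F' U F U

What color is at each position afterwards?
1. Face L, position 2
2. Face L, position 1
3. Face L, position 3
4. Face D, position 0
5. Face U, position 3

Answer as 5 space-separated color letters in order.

Answer: O Y O Y W

Derivation:
After move 1 (F'): F=GGGG U=WWRR R=YRYR D=OOYY L=OWOW
After move 2 (U): U=RWRW F=YRGG R=BBYR B=OWBB L=GGOW
After move 3 (F): F=GYGR U=RWWG R=RBWR D=YBYY L=GOOO
After move 4 (U): U=WRGW F=RBGR R=OWWR B=GOBB L=GYOO
Query 1: L[2] = O
Query 2: L[1] = Y
Query 3: L[3] = O
Query 4: D[0] = Y
Query 5: U[3] = W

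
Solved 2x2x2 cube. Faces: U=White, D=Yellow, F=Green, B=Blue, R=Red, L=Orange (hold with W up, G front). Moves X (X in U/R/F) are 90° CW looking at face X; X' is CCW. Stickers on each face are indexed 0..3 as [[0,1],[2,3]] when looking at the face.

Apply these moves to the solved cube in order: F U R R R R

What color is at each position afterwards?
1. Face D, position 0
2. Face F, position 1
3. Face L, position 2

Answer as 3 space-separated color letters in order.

Answer: R R O

Derivation:
After move 1 (F): F=GGGG U=WWOO R=WRWR D=RRYY L=OYOY
After move 2 (U): U=OWOW F=WRGG R=BBWR B=OYBB L=GGOY
After move 3 (R): R=WBRB U=OROG F=WRGY D=RBYO B=WYWB
After move 4 (R): R=RWBB U=OROY F=WBGO D=RWYW B=GYRB
After move 5 (R): R=BRBW U=OBOO F=WWGW D=RRYG B=YYRB
After move 6 (R): R=BBWR U=OWOW F=WRGG D=RRYY B=OYBB
Query 1: D[0] = R
Query 2: F[1] = R
Query 3: L[2] = O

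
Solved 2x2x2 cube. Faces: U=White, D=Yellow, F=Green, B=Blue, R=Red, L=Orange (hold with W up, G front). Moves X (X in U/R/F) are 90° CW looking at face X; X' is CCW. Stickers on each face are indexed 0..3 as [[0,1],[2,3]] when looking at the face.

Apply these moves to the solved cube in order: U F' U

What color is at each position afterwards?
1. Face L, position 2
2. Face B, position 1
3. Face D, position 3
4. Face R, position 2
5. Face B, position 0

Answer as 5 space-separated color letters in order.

After move 1 (U): U=WWWW F=RRGG R=BBRR B=OOBB L=GGOO
After move 2 (F'): F=RGRG U=WWBR R=YBYR D=GOYY L=GWOW
After move 3 (U): U=BWRW F=YBRG R=OOYR B=GWBB L=RGOW
Query 1: L[2] = O
Query 2: B[1] = W
Query 3: D[3] = Y
Query 4: R[2] = Y
Query 5: B[0] = G

Answer: O W Y Y G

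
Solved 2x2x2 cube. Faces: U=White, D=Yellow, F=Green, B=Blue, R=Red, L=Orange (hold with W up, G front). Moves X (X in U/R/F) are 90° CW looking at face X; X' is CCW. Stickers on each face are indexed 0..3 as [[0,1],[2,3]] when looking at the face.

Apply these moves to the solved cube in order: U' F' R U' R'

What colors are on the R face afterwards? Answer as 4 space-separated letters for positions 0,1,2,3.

After move 1 (U'): U=WWWW F=OOGG R=GGRR B=RRBB L=BBOO
After move 2 (F'): F=OGOG U=WWGR R=YGYR D=BOYY L=BWOW
After move 3 (R): R=YYRG U=WGGG F=OOOY D=BBYR B=RRWB
After move 4 (U'): U=GGWG F=BWOY R=OORG B=YYWB L=RROW
After move 5 (R'): R=OGOR U=GWWY F=BGOG D=BWYY B=RYBB
Query: R face = OGOR

Answer: O G O R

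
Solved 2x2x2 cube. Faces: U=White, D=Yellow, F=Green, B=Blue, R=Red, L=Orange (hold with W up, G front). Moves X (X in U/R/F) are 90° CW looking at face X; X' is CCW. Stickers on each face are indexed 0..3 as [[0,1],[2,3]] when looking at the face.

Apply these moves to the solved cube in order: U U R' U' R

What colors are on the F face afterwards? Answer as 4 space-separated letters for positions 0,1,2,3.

After move 1 (U): U=WWWW F=RRGG R=BBRR B=OOBB L=GGOO
After move 2 (U): U=WWWW F=BBGG R=OORR B=GGBB L=RROO
After move 3 (R'): R=OROR U=WBWG F=BWGW D=YBYG B=YGYB
After move 4 (U'): U=BGWW F=RRGW R=BWOR B=ORYB L=YGOO
After move 5 (R): R=OBRW U=BRWW F=RBGG D=YYYO B=WRGB
Query: F face = RBGG

Answer: R B G G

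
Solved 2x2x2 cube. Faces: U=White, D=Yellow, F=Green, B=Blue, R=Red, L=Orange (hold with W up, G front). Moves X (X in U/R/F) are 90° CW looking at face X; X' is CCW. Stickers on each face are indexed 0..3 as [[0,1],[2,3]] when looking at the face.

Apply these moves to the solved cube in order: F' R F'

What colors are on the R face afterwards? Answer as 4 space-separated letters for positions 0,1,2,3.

Answer: B Y O R

Derivation:
After move 1 (F'): F=GGGG U=WWRR R=YRYR D=OOYY L=OWOW
After move 2 (R): R=YYRR U=WGRG F=GOGY D=OBYB B=RBWB
After move 3 (F'): F=OYGG U=WGYR R=BYOR D=WWYB L=OGOR
Query: R face = BYOR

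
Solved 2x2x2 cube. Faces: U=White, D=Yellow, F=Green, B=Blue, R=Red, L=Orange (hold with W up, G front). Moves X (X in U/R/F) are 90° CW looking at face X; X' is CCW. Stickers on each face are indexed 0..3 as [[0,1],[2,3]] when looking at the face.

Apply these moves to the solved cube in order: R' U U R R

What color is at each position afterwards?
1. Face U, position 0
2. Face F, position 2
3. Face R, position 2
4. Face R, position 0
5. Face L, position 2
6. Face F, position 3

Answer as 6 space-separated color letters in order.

Answer: B G O R O G

Derivation:
After move 1 (R'): R=RRRR U=WBWB F=GWGW D=YGYG B=YBYB
After move 2 (U): U=WWBB F=RRGW R=YBRR B=OOYB L=GWOO
After move 3 (U): U=BWBW F=YBGW R=OORR B=GWYB L=RROO
After move 4 (R): R=RORO U=BBBW F=YGGG D=YYYG B=WWWB
After move 5 (R): R=RROO U=BGBG F=YYGG D=YWYW B=WWBB
Query 1: U[0] = B
Query 2: F[2] = G
Query 3: R[2] = O
Query 4: R[0] = R
Query 5: L[2] = O
Query 6: F[3] = G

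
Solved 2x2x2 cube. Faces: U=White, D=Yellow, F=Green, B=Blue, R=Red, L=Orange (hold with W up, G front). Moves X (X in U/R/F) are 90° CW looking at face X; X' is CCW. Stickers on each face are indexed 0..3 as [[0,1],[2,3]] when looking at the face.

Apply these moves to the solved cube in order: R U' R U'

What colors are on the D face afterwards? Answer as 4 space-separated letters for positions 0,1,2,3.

After move 1 (R): R=RRRR U=WGWG F=GYGY D=YBYB B=WBWB
After move 2 (U'): U=GGWW F=OOGY R=GYRR B=RRWB L=WBOO
After move 3 (R): R=RGRY U=GOWY F=OBGB D=YWYR B=WRGB
After move 4 (U'): U=OYGW F=WBGB R=OBRY B=RGGB L=WROO
Query: D face = YWYR

Answer: Y W Y R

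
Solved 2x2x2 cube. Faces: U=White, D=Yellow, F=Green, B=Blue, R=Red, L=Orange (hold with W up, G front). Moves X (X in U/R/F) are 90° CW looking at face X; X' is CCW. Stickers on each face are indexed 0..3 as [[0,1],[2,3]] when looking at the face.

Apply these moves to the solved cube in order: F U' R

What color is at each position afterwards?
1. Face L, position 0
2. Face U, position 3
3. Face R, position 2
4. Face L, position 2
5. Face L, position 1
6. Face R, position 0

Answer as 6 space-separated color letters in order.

After move 1 (F): F=GGGG U=WWOO R=WRWR D=RRYY L=OYOY
After move 2 (U'): U=WOWO F=OYGG R=GGWR B=WRBB L=BBOY
After move 3 (R): R=WGRG U=WYWG F=ORGY D=RBYW B=OROB
Query 1: L[0] = B
Query 2: U[3] = G
Query 3: R[2] = R
Query 4: L[2] = O
Query 5: L[1] = B
Query 6: R[0] = W

Answer: B G R O B W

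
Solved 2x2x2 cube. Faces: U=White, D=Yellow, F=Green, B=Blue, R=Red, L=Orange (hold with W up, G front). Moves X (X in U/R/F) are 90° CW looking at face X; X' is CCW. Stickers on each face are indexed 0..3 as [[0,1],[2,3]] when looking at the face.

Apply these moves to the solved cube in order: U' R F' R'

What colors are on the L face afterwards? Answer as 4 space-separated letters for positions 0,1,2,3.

After move 1 (U'): U=WWWW F=OOGG R=GGRR B=RRBB L=BBOO
After move 2 (R): R=RGRG U=WOWG F=OYGY D=YBYR B=WRWB
After move 3 (F'): F=YYOG U=WORR R=BGYG D=BOYR L=BGOW
After move 4 (R'): R=GGBY U=WWRW F=YOOR D=BYYG B=RROB
Query: L face = BGOW

Answer: B G O W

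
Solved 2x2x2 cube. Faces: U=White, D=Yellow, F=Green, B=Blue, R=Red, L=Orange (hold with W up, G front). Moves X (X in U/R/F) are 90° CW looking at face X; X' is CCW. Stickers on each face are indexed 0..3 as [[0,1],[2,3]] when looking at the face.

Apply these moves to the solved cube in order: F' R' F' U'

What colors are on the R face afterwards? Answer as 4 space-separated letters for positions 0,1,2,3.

Answer: W R O Y

Derivation:
After move 1 (F'): F=GGGG U=WWRR R=YRYR D=OOYY L=OWOW
After move 2 (R'): R=RRYY U=WBRB F=GWGR D=OGYG B=YBOB
After move 3 (F'): F=WRGG U=WBRY R=GROY D=WWYG L=OBOR
After move 4 (U'): U=BYWR F=OBGG R=WROY B=GROB L=YBOR
Query: R face = WROY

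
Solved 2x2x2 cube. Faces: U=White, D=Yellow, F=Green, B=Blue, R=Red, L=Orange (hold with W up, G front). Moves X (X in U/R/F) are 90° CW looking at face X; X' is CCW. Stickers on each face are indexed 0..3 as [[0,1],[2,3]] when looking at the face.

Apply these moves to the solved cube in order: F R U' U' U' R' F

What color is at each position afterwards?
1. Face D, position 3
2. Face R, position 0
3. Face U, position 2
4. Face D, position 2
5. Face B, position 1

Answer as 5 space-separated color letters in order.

After move 1 (F): F=GGGG U=WWOO R=WRWR D=RRYY L=OYOY
After move 2 (R): R=WWRR U=WGOG F=GRGY D=RBYB B=OBWB
After move 3 (U'): U=GGWO F=OYGY R=GRRR B=WWWB L=OBOY
After move 4 (U'): U=GOGW F=OBGY R=OYRR B=GRWB L=WWOY
After move 5 (U'): U=OWGG F=WWGY R=OBRR B=OYWB L=GROY
After move 6 (R'): R=BROR U=OWGO F=WWGG D=RWYY B=BYBB
After move 7 (F): F=GWGW U=OWYR R=GROR D=OBYY L=GROW
Query 1: D[3] = Y
Query 2: R[0] = G
Query 3: U[2] = Y
Query 4: D[2] = Y
Query 5: B[1] = Y

Answer: Y G Y Y Y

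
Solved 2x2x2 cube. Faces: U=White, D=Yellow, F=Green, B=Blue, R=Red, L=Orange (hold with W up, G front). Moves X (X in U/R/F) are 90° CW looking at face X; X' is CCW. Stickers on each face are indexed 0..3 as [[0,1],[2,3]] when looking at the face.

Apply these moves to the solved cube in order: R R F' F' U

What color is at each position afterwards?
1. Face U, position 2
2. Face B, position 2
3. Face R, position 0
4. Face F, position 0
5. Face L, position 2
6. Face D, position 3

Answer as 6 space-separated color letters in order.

After move 1 (R): R=RRRR U=WGWG F=GYGY D=YBYB B=WBWB
After move 2 (R): R=RRRR U=WYWY F=GBGB D=YWYW B=GBGB
After move 3 (F'): F=BBGG U=WYRR R=WRYR D=OOYW L=OYOW
After move 4 (F'): F=BGBG U=WYWY R=OROR D=YWYW L=OROR
After move 5 (U): U=WWYY F=ORBG R=GBOR B=ORGB L=BGOR
Query 1: U[2] = Y
Query 2: B[2] = G
Query 3: R[0] = G
Query 4: F[0] = O
Query 5: L[2] = O
Query 6: D[3] = W

Answer: Y G G O O W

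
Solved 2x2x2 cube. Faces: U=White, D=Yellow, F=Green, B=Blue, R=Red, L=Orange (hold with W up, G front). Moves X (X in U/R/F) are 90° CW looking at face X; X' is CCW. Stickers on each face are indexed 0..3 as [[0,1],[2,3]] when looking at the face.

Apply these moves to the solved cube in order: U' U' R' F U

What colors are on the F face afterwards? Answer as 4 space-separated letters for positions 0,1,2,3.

Answer: W R W W

Derivation:
After move 1 (U'): U=WWWW F=OOGG R=GGRR B=RRBB L=BBOO
After move 2 (U'): U=WWWW F=BBGG R=OORR B=GGBB L=RROO
After move 3 (R'): R=OROR U=WBWG F=BWGW D=YBYG B=YGYB
After move 4 (F): F=GBWW U=WBOR R=WRGR D=OOYG L=RYOB
After move 5 (U): U=OWRB F=WRWW R=YGGR B=RYYB L=GBOB
Query: F face = WRWW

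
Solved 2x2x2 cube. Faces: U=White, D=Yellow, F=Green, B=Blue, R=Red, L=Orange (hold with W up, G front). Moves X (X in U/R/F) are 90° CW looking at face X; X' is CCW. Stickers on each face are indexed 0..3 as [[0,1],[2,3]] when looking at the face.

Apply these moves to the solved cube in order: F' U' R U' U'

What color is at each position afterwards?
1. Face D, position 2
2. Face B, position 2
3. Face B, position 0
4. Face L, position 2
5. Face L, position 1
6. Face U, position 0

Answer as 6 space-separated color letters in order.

After move 1 (F'): F=GGGG U=WWRR R=YRYR D=OOYY L=OWOW
After move 2 (U'): U=WRWR F=OWGG R=GGYR B=YRBB L=BBOW
After move 3 (R): R=YGRG U=WWWG F=OOGY D=OBYY B=RRRB
After move 4 (U'): U=WGWW F=BBGY R=OORG B=YGRB L=RROW
After move 5 (U'): U=GWWW F=RRGY R=BBRG B=OORB L=YGOW
Query 1: D[2] = Y
Query 2: B[2] = R
Query 3: B[0] = O
Query 4: L[2] = O
Query 5: L[1] = G
Query 6: U[0] = G

Answer: Y R O O G G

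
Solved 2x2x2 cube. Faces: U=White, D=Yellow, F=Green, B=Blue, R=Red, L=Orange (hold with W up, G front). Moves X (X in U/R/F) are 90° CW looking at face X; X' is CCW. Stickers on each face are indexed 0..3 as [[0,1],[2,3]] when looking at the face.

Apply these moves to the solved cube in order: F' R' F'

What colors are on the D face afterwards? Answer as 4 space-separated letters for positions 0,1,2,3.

Answer: W W Y G

Derivation:
After move 1 (F'): F=GGGG U=WWRR R=YRYR D=OOYY L=OWOW
After move 2 (R'): R=RRYY U=WBRB F=GWGR D=OGYG B=YBOB
After move 3 (F'): F=WRGG U=WBRY R=GROY D=WWYG L=OBOR
Query: D face = WWYG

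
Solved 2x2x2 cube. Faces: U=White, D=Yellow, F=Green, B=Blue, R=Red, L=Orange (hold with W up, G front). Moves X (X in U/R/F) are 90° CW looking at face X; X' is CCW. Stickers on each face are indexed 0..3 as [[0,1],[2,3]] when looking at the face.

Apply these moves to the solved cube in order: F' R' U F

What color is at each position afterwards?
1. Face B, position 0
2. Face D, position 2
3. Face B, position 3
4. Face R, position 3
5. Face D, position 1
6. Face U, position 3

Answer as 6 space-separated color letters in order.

Answer: O Y B Y Y W

Derivation:
After move 1 (F'): F=GGGG U=WWRR R=YRYR D=OOYY L=OWOW
After move 2 (R'): R=RRYY U=WBRB F=GWGR D=OGYG B=YBOB
After move 3 (U): U=RWBB F=RRGR R=YBYY B=OWOB L=GWOW
After move 4 (F): F=GRRR U=RWWW R=BBBY D=YYYG L=GOOG
Query 1: B[0] = O
Query 2: D[2] = Y
Query 3: B[3] = B
Query 4: R[3] = Y
Query 5: D[1] = Y
Query 6: U[3] = W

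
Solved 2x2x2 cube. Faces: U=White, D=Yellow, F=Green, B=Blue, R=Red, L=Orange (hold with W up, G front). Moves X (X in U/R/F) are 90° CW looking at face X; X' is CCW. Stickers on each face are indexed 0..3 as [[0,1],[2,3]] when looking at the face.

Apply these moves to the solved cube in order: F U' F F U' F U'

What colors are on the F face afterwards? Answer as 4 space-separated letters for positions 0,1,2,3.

After move 1 (F): F=GGGG U=WWOO R=WRWR D=RRYY L=OYOY
After move 2 (U'): U=WOWO F=OYGG R=GGWR B=WRBB L=BBOY
After move 3 (F): F=GOGY U=WOYB R=WGOR D=WGYY L=BROR
After move 4 (F): F=GGYO U=WORR R=YGBR D=OWYY L=BWOG
After move 5 (U'): U=ORWR F=BWYO R=GGBR B=YGBB L=WROG
After move 6 (F): F=YBOW U=ORGR R=WGRR D=BGYY L=WOOW
After move 7 (U'): U=RROG F=WOOW R=YBRR B=WGBB L=YGOW
Query: F face = WOOW

Answer: W O O W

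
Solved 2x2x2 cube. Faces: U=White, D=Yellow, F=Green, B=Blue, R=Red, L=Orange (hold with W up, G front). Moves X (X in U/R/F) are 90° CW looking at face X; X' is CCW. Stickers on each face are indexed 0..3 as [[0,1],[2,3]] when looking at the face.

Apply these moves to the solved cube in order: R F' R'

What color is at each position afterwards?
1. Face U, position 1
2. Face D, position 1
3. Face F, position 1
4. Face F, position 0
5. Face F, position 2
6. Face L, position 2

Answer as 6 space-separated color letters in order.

Answer: W Y G Y G O

Derivation:
After move 1 (R): R=RRRR U=WGWG F=GYGY D=YBYB B=WBWB
After move 2 (F'): F=YYGG U=WGRR R=BRYR D=OOYB L=OGOW
After move 3 (R'): R=RRBY U=WWRW F=YGGR D=OYYG B=BBOB
Query 1: U[1] = W
Query 2: D[1] = Y
Query 3: F[1] = G
Query 4: F[0] = Y
Query 5: F[2] = G
Query 6: L[2] = O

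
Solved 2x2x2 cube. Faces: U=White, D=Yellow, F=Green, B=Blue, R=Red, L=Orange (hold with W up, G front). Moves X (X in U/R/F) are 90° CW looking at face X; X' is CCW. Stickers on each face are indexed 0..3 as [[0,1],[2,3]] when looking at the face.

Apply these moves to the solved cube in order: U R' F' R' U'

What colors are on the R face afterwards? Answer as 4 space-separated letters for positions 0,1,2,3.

After move 1 (U): U=WWWW F=RRGG R=BBRR B=OOBB L=GGOO
After move 2 (R'): R=BRBR U=WBWO F=RWGW D=YRYG B=YOYB
After move 3 (F'): F=WWRG U=WBBB R=RRYR D=GOYG L=GOOW
After move 4 (R'): R=RRRY U=WYBY F=WBRB D=GWYG B=GOOB
After move 5 (U'): U=YYWB F=GORB R=WBRY B=RROB L=GOOW
Query: R face = WBRY

Answer: W B R Y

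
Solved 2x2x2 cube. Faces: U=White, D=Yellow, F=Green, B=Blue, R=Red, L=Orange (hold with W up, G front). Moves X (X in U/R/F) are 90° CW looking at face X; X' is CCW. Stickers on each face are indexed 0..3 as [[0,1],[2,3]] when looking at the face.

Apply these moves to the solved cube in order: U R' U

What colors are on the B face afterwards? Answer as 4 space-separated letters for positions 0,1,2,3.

Answer: G G Y B

Derivation:
After move 1 (U): U=WWWW F=RRGG R=BBRR B=OOBB L=GGOO
After move 2 (R'): R=BRBR U=WBWO F=RWGW D=YRYG B=YOYB
After move 3 (U): U=WWOB F=BRGW R=YOBR B=GGYB L=RWOO
Query: B face = GGYB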